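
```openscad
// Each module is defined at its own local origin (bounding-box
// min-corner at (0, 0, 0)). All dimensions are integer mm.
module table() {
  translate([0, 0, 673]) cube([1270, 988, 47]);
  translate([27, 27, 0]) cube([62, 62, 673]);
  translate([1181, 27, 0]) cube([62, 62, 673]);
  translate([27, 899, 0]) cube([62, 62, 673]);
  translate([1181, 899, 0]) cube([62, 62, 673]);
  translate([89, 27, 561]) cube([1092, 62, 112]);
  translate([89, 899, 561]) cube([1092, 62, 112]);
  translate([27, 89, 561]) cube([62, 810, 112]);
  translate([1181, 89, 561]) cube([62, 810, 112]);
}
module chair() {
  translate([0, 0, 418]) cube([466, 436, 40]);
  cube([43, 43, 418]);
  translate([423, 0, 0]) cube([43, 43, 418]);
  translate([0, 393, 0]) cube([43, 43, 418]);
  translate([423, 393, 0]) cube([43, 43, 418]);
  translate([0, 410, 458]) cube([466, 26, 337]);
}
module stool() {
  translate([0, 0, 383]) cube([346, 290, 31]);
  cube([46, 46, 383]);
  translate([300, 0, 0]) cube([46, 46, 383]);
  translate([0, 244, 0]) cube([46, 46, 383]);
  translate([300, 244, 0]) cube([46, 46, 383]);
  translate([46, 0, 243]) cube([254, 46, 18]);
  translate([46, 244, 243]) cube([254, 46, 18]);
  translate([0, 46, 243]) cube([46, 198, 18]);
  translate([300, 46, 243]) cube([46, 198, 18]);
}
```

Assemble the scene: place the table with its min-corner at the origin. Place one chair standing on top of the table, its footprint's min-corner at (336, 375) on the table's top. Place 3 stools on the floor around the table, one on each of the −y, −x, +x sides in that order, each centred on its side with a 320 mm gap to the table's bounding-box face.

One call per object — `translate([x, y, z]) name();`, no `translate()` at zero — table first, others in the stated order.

table();
translate([336, 375, 720]) chair();
translate([462, -610, 0]) stool();
translate([-666, 349, 0]) stool();
translate([1590, 349, 0]) stool();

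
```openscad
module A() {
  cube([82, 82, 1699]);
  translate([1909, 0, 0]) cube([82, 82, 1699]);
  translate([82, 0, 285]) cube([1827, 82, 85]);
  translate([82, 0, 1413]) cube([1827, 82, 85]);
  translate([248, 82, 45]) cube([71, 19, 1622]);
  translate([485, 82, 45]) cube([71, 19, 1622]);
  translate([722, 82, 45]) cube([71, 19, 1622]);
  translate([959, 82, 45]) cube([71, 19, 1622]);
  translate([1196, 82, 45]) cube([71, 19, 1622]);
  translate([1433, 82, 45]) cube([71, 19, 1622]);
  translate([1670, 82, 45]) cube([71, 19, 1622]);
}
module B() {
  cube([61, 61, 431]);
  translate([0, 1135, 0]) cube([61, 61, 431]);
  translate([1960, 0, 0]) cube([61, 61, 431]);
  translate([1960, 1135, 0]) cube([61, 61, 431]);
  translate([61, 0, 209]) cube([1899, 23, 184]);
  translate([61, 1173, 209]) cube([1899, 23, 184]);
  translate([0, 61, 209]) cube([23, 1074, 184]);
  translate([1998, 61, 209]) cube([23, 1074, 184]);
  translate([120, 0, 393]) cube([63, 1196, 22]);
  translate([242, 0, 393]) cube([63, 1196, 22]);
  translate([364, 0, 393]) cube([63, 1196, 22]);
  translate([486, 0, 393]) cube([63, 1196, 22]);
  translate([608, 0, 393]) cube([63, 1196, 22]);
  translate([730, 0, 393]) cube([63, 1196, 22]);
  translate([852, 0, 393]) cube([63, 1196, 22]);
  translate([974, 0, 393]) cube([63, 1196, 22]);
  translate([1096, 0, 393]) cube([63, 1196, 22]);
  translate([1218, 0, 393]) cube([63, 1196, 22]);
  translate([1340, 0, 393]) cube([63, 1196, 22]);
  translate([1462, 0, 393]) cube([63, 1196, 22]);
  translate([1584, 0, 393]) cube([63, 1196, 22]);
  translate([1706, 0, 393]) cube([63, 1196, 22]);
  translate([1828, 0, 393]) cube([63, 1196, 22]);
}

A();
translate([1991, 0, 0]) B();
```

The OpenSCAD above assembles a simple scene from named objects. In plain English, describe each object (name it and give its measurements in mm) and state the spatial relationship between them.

A is a fence section. Two 82×82 mm posts, 1699 mm tall, stand on the floor with a clear span of 1827 mm between their inner faces. Two horizontal rails of 82×85 mm section span the gap between the posts with their undersides at z = 285 mm and z = 1413 mm, flush with the posts' −y face. 7 pickets, each 71 mm wide, 19 mm thick and 1622 mm tall, are fixed to the +y face of the rails with their bottoms at z = 45 mm, evenly spaced across the span with equal gaps (rounded down to the nearest mm) at the −x end and between each pair — any rounding remainder accumulates at the +x end.

B is a bed frame 2021 mm long (x) by 1196 mm wide (y). Four 61×61 mm corner posts, 431 mm tall, at the corners of the footprint. Four rails of 23 mm thickness and 184 mm height run between adjacent posts with their undersides at z = 209 mm, their outer faces flush with the outside of the frame (the two x-running rails run between the posts' inner faces; the two y-running rails run between the posts' inner faces). 15 slats, each 63 mm wide (x) and 22 mm thick, lie across the top of the two x-running rails, running the full 1196 mm width of the frame in y; the slats are evenly spaced along x between the inner faces of the end posts with equal gaps (rounded down to the nearest mm) at the −x end and between each pair — any rounding remainder accumulates at the +x end.

The bed frame is against the fence section's +x side, with their −y faces flush.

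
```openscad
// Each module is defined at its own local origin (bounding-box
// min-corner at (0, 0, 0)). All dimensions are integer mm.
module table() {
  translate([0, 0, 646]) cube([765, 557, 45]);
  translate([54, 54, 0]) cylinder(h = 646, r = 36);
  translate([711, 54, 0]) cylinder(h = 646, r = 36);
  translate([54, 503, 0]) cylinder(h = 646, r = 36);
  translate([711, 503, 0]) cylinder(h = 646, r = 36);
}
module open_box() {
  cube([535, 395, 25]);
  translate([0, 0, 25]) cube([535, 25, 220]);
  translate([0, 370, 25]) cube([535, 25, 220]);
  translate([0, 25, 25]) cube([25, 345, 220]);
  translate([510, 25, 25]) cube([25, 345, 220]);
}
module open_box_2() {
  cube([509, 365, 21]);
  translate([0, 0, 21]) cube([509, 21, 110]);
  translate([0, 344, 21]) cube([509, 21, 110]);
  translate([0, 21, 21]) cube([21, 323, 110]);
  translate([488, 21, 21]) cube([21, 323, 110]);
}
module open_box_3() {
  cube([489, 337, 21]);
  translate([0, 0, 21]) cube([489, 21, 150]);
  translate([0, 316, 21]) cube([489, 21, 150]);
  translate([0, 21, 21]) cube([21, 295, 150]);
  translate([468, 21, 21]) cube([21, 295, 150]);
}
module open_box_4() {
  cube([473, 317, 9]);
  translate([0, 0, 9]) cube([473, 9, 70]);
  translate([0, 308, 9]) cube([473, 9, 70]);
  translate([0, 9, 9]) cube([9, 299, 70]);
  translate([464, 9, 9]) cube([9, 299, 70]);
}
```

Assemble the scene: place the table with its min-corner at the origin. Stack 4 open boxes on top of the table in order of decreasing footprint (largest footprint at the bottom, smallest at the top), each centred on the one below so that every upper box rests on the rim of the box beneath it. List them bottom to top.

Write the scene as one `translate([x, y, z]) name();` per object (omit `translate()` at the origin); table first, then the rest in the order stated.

table();
translate([115, 81, 691]) open_box();
translate([128, 96, 936]) open_box_2();
translate([138, 110, 1067]) open_box_3();
translate([146, 120, 1238]) open_box_4();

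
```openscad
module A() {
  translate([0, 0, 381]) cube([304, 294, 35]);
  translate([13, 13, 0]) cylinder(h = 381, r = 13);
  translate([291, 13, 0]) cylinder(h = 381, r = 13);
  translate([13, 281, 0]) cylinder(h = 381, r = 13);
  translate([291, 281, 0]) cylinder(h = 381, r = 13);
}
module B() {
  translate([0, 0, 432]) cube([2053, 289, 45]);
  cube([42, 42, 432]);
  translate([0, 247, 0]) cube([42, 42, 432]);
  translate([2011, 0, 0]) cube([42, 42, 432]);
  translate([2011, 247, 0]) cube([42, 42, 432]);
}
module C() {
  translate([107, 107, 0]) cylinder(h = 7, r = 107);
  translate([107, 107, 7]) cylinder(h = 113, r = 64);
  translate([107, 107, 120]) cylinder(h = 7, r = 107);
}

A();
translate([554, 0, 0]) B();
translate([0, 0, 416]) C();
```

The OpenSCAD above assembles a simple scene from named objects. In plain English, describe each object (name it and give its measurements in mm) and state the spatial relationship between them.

A is a simple wooden stool: a rectangular seat 304 mm (x) by 294 mm (y), 35 mm thick, top face at z = 416 mm, on four round legs, each 26 mm in diameter. The legs rest on z = 0, each leg's axis is inset half a diameter from the nearest pair of seat edges (so the leg's bounding box is flush with the corner).

B is a bench: a 2053×289 mm seat slab, 45 mm thick, top at z = 477 mm, on four 42×42 mm square legs flush with the seat corners and standing on z = 0.

C is a spool: two coaxial disc flanges of radius 107 mm and thickness 7 mm, joined by a core cylinder of radius 64 mm and height 113 mm. The lower flange rests on z = 0 and the three cylinders share a vertical axis.

The bench is on the floor beside the stool on its +x side. The spool is on top of the stool.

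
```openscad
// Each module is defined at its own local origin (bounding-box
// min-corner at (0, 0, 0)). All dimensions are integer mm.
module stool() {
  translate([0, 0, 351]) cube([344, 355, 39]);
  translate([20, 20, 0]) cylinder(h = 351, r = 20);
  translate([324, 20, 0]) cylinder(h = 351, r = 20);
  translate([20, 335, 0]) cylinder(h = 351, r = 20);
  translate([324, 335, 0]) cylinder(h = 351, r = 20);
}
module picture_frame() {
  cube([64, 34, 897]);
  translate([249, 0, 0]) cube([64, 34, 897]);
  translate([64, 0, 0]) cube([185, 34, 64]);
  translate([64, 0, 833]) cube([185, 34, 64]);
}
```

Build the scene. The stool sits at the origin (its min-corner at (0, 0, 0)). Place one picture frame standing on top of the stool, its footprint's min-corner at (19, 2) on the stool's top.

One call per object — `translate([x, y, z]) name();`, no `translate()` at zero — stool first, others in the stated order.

stool();
translate([19, 2, 390]) picture_frame();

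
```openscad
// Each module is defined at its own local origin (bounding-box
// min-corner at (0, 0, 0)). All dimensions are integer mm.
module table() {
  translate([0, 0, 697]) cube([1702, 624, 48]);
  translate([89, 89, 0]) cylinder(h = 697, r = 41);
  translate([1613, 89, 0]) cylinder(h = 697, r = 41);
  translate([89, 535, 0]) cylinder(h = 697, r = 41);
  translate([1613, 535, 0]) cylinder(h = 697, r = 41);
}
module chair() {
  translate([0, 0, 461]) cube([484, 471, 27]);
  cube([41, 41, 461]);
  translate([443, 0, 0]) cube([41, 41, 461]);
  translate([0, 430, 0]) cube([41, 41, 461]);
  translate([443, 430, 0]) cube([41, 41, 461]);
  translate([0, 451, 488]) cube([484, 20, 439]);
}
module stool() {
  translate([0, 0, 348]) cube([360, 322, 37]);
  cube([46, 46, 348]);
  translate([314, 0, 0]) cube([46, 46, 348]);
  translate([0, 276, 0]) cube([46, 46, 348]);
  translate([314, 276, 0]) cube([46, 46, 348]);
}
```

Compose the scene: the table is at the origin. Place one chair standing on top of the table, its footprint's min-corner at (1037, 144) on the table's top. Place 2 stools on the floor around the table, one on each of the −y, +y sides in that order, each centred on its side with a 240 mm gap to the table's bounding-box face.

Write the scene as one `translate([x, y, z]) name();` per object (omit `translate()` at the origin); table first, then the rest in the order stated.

table();
translate([1037, 144, 745]) chair();
translate([671, -562, 0]) stool();
translate([671, 864, 0]) stool();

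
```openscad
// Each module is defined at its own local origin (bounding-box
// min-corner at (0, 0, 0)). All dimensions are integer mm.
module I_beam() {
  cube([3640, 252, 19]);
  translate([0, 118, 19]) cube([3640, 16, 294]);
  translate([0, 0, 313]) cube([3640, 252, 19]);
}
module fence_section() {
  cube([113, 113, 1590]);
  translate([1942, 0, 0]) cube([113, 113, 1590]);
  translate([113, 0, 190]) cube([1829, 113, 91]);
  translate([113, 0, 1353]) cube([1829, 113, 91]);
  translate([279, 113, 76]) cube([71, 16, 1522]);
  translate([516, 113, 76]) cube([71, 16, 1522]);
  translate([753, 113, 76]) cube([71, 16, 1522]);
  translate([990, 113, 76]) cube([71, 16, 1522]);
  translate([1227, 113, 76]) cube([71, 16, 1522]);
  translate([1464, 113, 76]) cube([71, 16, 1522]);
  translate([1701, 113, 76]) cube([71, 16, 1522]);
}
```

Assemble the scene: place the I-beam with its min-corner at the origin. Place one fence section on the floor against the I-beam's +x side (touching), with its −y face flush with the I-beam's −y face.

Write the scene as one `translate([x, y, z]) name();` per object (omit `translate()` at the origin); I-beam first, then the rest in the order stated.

I_beam();
translate([3640, 0, 0]) fence_section();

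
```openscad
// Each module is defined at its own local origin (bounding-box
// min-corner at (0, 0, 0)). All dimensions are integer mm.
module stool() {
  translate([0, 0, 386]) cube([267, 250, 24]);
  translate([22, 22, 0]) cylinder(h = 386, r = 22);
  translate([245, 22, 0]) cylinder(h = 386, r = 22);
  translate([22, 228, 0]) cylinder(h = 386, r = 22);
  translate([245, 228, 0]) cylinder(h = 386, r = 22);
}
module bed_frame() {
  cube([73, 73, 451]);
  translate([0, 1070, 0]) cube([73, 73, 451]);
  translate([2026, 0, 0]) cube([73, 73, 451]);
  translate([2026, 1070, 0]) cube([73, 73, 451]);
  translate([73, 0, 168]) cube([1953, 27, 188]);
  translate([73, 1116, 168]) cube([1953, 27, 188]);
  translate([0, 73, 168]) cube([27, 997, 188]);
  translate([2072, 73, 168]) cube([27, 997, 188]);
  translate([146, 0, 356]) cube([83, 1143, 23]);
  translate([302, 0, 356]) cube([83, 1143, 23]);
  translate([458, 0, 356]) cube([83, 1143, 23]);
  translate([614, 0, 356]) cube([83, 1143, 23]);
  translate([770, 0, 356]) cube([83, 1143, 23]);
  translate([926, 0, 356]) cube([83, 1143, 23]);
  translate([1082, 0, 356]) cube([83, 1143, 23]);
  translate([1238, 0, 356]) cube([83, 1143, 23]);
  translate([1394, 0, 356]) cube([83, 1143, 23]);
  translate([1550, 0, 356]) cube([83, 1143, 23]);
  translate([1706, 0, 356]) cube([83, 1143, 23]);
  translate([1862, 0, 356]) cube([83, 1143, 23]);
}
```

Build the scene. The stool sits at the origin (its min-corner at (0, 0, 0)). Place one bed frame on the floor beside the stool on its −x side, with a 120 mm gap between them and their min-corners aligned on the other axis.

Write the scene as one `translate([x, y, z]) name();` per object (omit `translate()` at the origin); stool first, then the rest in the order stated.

stool();
translate([-2219, 0, 0]) bed_frame();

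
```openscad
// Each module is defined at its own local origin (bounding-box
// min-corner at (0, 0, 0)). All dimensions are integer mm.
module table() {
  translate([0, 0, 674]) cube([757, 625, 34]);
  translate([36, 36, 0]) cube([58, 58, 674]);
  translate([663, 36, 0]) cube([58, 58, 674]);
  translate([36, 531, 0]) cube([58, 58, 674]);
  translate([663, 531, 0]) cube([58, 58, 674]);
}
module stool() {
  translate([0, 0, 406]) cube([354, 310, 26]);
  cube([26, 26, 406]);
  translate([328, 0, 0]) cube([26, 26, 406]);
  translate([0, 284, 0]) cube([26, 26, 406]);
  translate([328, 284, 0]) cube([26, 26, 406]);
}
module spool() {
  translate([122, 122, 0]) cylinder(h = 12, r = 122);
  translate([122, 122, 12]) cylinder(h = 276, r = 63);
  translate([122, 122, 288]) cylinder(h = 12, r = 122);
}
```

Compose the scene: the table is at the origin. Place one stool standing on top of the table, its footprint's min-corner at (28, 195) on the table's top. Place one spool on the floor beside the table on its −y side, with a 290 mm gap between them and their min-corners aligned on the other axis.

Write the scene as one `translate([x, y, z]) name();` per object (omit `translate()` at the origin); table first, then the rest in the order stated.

table();
translate([28, 195, 708]) stool();
translate([0, -534, 0]) spool();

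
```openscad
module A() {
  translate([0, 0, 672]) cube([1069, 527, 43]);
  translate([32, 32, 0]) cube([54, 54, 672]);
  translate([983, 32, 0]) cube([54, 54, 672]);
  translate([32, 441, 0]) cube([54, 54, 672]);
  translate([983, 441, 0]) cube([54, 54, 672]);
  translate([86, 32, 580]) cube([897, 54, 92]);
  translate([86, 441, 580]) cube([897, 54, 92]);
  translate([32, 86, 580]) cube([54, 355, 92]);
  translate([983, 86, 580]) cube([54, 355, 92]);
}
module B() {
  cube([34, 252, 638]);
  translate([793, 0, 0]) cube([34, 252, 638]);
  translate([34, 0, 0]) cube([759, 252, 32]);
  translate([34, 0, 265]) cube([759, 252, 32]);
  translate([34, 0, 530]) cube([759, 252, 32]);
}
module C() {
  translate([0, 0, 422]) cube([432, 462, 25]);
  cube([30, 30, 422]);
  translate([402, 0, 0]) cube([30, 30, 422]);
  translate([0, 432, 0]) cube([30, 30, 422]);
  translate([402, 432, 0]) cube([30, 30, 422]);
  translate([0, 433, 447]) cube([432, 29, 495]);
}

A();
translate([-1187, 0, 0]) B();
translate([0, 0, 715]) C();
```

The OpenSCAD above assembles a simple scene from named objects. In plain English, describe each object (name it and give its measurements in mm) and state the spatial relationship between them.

A is a table with a 1069×527 mm rectangular top, 43 mm thick, top surface at z = 715 mm, supported by four 54×54 mm square legs, each inset 32 mm from the nearest pair of top edges, running from the floor. Four apron rails, 54 mm thick and 92 mm tall, run between adjacent legs with their top edges flush with the underside of the top and their outer faces flush with the legs' outer faces.

B is a bookshelf 827 mm wide overall, 252 mm deep and 638 mm tall. The two sides are 34 mm thick vertical panels. 3 horizontal shelves of 32 mm thickness span between the inner faces of the sides; the lowest shelf sits on the floor and shelves are stacked with a clear vertical gap of 233 mm between each pair.

C is a chair: 432×462 mm seat, 25 mm thick, top at z = 447 mm, on four 30 mm square corner legs flush with the seat edges. A 29 mm thick backrest slab spans the full seat width, extending 495 mm above the seat top, its back face flush with the seat's +y edge.

The bookshelf is on the floor beside the table on its −x side. The chair is on top of the table.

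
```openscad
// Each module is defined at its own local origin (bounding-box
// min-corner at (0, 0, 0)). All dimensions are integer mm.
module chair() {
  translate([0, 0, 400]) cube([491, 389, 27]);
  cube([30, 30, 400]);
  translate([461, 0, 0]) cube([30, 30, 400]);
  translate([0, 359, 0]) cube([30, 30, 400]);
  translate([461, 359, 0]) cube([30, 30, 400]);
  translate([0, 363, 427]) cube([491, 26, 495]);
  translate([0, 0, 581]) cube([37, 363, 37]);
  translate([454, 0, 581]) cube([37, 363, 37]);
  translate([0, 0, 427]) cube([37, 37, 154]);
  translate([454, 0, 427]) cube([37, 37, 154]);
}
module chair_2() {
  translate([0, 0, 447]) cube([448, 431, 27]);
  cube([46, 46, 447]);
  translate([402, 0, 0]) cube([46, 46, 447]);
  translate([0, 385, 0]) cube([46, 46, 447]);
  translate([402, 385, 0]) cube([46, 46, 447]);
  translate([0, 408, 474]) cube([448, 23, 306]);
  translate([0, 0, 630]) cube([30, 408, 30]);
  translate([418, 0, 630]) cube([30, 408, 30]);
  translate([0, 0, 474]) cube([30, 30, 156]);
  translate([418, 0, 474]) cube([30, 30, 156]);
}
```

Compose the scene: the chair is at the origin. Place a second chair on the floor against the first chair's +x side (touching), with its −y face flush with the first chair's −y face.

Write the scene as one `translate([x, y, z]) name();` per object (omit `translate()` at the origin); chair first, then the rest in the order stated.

chair();
translate([491, 0, 0]) chair_2();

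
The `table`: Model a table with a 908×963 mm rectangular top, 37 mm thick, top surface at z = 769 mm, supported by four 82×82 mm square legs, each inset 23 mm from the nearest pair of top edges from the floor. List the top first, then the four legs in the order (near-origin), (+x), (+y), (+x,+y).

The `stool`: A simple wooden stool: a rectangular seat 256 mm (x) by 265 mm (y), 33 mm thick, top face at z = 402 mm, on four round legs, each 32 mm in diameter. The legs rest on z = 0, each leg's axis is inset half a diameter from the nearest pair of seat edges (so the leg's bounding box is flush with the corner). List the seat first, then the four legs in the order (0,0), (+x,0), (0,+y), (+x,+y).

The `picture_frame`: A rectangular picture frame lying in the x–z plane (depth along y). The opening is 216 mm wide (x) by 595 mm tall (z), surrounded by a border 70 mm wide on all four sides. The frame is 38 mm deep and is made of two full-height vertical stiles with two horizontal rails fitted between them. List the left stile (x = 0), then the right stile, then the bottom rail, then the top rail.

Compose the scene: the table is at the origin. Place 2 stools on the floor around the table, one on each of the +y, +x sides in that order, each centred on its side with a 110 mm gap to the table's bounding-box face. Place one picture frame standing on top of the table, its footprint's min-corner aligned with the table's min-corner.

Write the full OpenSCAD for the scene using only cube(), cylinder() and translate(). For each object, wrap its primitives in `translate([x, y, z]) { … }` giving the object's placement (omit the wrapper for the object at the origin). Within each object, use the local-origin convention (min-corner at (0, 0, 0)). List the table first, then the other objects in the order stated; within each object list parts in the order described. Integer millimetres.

translate([0, 0, 732]) cube([908, 963, 37]);
translate([23, 23, 0]) cube([82, 82, 732]);
translate([803, 23, 0]) cube([82, 82, 732]);
translate([23, 858, 0]) cube([82, 82, 732]);
translate([803, 858, 0]) cube([82, 82, 732]);
translate([326, 1073, 0]) {
  translate([0, 0, 369]) cube([256, 265, 33]);
  translate([16, 16, 0]) cylinder(h = 369, r = 16);
  translate([240, 16, 0]) cylinder(h = 369, r = 16);
  translate([16, 249, 0]) cylinder(h = 369, r = 16);
  translate([240, 249, 0]) cylinder(h = 369, r = 16);
}
translate([1018, 349, 0]) {
  translate([0, 0, 369]) cube([256, 265, 33]);
  translate([16, 16, 0]) cylinder(h = 369, r = 16);
  translate([240, 16, 0]) cylinder(h = 369, r = 16);
  translate([16, 249, 0]) cylinder(h = 369, r = 16);
  translate([240, 249, 0]) cylinder(h = 369, r = 16);
}
translate([0, 0, 769]) {
  cube([70, 38, 735]);
  translate([286, 0, 0]) cube([70, 38, 735]);
  translate([70, 0, 0]) cube([216, 38, 70]);
  translate([70, 0, 665]) cube([216, 38, 70]);
}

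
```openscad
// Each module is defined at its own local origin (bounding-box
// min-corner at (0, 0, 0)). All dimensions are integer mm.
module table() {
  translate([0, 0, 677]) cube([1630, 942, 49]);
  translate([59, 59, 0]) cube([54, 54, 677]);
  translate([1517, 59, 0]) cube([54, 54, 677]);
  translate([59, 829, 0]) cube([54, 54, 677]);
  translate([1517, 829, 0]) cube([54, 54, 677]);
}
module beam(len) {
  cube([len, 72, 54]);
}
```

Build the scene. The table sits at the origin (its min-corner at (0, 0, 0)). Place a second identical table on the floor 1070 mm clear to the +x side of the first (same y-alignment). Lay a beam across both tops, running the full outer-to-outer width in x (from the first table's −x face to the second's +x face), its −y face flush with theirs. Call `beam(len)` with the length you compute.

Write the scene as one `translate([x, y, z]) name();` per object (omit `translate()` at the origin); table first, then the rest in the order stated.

table();
translate([2700, 0, 0]) table();
translate([0, 0, 726]) beam(4330);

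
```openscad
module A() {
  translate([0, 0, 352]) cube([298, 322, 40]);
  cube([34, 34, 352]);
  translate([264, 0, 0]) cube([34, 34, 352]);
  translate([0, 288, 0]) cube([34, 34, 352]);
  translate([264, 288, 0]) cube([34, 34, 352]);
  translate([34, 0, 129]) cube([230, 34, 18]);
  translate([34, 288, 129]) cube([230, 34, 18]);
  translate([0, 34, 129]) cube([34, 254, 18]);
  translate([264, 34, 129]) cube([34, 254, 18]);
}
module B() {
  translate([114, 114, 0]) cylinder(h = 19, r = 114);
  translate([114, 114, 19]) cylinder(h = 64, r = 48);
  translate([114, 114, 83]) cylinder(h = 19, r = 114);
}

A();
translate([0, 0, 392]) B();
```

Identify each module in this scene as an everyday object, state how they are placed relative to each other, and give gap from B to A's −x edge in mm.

The spool's min-x is at 0; the stool's min-x is 0; gap = 0 mm.

A is a stool. B is a spool. The spool is on top of the stool. The gap from the spool to the stool's −x edge is 0 mm.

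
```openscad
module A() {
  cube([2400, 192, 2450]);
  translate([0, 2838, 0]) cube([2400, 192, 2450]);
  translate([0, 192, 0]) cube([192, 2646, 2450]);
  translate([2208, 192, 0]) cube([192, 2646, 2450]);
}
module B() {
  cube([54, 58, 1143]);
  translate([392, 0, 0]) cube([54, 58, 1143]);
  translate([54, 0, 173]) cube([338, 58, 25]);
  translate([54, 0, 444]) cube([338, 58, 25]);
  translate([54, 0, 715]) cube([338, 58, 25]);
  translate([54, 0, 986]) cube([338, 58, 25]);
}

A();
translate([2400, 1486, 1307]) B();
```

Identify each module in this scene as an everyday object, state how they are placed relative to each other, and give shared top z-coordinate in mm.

Both tops at z = 2450 mm.

A is a house frame. B is a ladder. The ladder is beside the house frame with their tops flush at z = 2450. The shared top z-coordinate is 2450 mm.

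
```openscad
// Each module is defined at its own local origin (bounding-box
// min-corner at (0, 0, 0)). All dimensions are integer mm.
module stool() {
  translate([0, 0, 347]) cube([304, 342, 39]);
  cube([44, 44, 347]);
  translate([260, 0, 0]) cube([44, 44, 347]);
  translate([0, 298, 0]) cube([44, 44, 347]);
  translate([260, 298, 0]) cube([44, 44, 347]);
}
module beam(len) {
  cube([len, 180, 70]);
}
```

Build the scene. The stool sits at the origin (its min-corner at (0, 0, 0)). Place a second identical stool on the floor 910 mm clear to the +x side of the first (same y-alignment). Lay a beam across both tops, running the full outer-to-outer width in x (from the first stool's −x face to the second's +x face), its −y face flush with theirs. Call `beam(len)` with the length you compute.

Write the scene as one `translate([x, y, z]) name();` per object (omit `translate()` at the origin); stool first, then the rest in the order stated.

stool();
translate([1214, 0, 0]) stool();
translate([0, 0, 386]) beam(1518);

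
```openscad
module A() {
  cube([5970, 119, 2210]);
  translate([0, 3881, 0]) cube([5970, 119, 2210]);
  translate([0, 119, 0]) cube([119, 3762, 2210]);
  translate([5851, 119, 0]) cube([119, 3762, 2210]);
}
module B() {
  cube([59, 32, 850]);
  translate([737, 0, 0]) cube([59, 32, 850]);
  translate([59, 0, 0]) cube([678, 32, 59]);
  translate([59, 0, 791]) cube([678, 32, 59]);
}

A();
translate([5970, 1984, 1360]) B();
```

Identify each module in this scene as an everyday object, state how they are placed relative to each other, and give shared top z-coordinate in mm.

A is a house frame. B is a picture frame. The picture frame is beside the house frame with their tops flush at z = 2210. The shared top z-coordinate is 2210 mm.

Both tops at z = 2210 mm.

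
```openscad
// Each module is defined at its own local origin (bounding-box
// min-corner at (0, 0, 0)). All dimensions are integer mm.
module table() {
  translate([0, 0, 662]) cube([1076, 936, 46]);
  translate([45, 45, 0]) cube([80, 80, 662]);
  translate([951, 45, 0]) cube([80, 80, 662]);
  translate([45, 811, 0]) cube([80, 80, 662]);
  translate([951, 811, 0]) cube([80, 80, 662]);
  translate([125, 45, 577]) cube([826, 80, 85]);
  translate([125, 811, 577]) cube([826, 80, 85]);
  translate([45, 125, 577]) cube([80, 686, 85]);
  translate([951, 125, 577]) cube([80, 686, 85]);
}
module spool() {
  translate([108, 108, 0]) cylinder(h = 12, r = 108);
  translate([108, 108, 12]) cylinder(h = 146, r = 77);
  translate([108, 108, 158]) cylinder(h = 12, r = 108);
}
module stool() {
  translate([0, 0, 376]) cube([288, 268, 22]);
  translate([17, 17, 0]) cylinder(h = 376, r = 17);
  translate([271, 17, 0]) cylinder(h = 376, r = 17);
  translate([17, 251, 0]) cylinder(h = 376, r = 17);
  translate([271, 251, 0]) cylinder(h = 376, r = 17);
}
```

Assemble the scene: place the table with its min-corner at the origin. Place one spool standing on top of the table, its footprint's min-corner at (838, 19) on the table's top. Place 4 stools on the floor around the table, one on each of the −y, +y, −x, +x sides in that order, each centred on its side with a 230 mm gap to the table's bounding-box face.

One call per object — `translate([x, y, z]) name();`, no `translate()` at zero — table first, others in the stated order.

table();
translate([838, 19, 708]) spool();
translate([394, -498, 0]) stool();
translate([394, 1166, 0]) stool();
translate([-518, 334, 0]) stool();
translate([1306, 334, 0]) stool();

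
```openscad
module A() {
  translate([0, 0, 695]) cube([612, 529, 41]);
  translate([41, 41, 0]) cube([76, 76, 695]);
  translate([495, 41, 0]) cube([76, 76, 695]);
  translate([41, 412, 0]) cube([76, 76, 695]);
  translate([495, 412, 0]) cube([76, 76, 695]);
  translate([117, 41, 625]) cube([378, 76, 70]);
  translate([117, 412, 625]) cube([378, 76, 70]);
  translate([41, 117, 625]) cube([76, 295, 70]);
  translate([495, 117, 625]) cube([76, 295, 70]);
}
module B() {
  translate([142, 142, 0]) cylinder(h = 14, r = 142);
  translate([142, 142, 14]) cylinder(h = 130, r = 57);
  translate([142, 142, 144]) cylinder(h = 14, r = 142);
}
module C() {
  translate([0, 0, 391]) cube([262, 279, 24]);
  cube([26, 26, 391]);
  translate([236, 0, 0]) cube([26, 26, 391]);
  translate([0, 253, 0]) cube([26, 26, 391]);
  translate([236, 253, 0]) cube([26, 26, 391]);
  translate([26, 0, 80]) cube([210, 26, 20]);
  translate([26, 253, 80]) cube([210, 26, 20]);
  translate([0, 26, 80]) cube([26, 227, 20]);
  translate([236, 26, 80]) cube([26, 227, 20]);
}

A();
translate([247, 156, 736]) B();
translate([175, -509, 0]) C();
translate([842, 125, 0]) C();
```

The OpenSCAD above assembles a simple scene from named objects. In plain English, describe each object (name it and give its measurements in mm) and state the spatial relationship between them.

A is a rectangular dining table. The top is 612×529×41 mm with its upper surface at z = 736 mm. It stands on four 76×76 mm square legs, each inset 41 mm from the nearest pair of top edges, running from the floor to the underside of the top. Four apron rails, 76 mm thick and 70 mm tall, run between adjacent legs with their top edges flush with the underside of the top and their outer faces flush with the legs' outer faces.

B is a spool: two coaxial disc flanges of radius 142 mm and thickness 14 mm, joined by a core cylinder of radius 57 mm and height 130 mm. The lower flange rests on z = 0 and the three cylinders share a vertical axis.

C is a four-legged stool. The seat is 262×279 mm, 24 mm thick, top at z = 415 mm. It stands on four square legs, each 26×26 mm in cross-section, from z = 0 to the seat underside, each flush with a corner of the seat. Four stretchers, 26 mm wide and 20 mm tall, connect adjacent legs with their undersides at z = 80 mm, each running between the inner faces of the legs it joins and aligned with the legs' outer faces on the other axis.

The spool is on top of the table. Two stools sit around the table at the −y, +x sides.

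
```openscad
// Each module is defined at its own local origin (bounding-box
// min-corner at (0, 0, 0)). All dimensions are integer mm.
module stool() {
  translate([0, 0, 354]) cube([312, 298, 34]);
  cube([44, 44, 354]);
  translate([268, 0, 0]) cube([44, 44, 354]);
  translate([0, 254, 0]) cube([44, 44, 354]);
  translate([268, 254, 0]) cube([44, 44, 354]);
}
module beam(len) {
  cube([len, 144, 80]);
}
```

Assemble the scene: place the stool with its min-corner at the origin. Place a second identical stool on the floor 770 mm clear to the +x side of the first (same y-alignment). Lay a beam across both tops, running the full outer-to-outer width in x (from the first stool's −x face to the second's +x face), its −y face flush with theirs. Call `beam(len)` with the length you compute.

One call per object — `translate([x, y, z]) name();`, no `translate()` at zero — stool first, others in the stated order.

stool();
translate([1082, 0, 0]) stool();
translate([0, 0, 388]) beam(1394);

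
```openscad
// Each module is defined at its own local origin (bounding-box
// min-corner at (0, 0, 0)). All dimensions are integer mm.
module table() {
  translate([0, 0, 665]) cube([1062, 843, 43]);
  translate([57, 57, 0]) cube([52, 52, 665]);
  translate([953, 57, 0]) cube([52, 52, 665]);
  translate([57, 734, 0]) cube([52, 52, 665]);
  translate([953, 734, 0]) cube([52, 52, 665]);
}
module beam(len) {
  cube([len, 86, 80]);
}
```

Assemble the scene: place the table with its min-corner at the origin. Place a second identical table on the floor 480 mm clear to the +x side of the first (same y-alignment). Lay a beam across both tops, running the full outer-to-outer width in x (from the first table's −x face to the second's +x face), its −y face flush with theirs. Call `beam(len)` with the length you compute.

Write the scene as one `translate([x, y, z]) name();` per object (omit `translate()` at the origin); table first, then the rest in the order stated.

table();
translate([1542, 0, 0]) table();
translate([0, 0, 708]) beam(2604);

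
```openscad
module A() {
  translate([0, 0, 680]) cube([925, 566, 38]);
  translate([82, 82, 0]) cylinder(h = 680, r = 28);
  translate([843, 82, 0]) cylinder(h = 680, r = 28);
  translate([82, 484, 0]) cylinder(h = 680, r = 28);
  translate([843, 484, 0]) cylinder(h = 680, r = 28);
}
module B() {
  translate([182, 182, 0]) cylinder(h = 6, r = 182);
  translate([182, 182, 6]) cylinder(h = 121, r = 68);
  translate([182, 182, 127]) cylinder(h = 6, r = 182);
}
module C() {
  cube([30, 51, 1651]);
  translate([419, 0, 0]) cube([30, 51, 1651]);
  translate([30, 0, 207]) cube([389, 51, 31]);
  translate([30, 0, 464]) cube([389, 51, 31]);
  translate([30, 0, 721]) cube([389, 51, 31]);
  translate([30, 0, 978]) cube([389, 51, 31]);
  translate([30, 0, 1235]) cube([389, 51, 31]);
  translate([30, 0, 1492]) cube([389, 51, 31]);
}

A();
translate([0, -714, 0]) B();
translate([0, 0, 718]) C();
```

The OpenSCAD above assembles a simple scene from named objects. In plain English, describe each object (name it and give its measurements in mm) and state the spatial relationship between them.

A is a table with a 925×566 mm rectangular top, 38 mm thick, top surface at z = 718 mm, supported by four round legs of 56 mm diameter, each leg's bounding box inset 54 mm from the nearest pair of top edges, running from the floor.

B is a spool: two coaxial disc flanges of radius 182 mm and thickness 6 mm, joined by a core cylinder of radius 68 mm and height 121 mm. The lower flange rests on z = 0 and the three cylinders share a vertical axis.

C is a straight ladder. Two 30×51 mm vertical rails, 1651 mm tall, stand 449 mm apart (outside-to-outside) with their front faces coplanar on the −y side. 6 rungs, each 51 mm deep and 31 mm tall, span between the inner faces of the rails, front faces flush with the rails. The lowest rung's underside is at z = 207 mm and rungs are spaced 257 mm apart (underside to underside).

The spool is on the floor beside the table on its −y side. The ladder is on top of the table.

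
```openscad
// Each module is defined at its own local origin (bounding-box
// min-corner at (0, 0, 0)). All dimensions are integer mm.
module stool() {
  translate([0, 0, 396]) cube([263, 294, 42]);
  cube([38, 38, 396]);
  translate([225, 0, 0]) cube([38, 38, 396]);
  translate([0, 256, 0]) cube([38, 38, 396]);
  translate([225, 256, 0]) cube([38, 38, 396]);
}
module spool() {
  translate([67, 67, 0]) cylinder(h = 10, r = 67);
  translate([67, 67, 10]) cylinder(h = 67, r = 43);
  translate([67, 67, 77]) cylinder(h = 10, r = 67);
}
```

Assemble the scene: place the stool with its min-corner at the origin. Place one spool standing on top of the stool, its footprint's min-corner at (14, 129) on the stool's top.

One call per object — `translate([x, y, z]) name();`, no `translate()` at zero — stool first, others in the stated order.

stool();
translate([14, 129, 438]) spool();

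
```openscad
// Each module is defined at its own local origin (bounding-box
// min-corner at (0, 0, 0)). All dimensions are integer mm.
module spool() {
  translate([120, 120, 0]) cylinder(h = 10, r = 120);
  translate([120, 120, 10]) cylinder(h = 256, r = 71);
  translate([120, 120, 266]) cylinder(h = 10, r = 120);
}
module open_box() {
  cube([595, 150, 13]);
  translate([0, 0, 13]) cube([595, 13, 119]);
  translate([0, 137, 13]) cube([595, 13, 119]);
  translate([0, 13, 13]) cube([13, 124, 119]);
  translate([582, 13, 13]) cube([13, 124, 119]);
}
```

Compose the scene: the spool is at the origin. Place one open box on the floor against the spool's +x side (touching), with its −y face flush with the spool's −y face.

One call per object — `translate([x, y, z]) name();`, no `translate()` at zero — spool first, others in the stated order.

spool();
translate([240, 0, 0]) open_box();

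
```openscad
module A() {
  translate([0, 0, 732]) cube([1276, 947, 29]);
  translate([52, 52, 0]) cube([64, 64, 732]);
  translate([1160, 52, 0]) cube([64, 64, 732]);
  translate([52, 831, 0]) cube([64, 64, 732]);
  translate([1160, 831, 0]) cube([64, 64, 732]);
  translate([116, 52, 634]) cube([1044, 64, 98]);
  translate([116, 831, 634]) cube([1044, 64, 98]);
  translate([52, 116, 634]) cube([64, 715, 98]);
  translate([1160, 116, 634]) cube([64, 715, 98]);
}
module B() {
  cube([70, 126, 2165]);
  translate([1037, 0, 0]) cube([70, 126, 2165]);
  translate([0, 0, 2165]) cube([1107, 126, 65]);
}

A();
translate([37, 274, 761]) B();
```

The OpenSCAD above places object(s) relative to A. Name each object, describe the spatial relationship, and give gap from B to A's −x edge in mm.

A is a table. B is a door frame. The door frame is on top of the table. The gap from the door frame to the table's −x edge is 37 mm.

The door frame's min-x is at 37; the table's min-x is 0; gap = 37 mm.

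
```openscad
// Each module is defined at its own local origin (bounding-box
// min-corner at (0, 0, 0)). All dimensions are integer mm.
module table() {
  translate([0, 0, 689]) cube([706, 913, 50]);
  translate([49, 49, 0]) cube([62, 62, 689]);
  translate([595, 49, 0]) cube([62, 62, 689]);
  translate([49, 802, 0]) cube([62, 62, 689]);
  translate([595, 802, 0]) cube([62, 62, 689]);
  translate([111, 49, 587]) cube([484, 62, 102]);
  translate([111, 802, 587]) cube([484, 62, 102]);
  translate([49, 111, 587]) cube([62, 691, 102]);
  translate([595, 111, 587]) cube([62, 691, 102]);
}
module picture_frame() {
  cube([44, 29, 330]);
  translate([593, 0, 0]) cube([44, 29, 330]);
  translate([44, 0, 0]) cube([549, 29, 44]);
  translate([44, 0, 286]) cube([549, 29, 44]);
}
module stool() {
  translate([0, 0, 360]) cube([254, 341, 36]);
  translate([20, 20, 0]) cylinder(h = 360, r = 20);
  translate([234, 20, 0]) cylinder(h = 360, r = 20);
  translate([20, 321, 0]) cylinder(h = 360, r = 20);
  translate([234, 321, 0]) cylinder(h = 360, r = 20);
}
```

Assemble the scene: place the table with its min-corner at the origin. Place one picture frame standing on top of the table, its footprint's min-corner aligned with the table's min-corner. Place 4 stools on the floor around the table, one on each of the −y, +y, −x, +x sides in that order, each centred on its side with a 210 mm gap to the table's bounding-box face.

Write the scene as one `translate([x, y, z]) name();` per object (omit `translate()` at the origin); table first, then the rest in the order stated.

table();
translate([0, 0, 739]) picture_frame();
translate([226, -551, 0]) stool();
translate([226, 1123, 0]) stool();
translate([-464, 286, 0]) stool();
translate([916, 286, 0]) stool();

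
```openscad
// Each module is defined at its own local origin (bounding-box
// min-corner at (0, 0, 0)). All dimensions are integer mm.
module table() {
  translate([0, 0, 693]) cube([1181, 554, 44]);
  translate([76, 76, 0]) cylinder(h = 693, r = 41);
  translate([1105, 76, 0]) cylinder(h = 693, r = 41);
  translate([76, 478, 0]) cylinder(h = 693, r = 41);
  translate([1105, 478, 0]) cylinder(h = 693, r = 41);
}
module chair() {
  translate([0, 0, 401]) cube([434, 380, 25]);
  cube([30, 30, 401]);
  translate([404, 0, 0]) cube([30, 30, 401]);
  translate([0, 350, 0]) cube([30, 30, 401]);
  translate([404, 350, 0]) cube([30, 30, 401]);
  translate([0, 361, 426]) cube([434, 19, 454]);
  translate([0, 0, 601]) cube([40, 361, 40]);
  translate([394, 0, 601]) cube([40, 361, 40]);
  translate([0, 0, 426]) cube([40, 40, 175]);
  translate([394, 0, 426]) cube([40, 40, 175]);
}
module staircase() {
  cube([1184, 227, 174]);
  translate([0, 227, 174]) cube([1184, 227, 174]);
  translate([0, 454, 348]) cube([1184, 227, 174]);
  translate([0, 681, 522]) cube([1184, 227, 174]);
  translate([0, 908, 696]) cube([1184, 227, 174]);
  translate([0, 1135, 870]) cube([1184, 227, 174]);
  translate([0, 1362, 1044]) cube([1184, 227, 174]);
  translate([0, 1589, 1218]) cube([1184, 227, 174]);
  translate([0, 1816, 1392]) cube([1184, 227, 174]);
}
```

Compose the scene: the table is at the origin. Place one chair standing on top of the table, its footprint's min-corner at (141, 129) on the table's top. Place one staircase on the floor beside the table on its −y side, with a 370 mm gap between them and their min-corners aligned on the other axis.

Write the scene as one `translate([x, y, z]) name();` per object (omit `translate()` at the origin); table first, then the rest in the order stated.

table();
translate([141, 129, 737]) chair();
translate([0, -2413, 0]) staircase();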